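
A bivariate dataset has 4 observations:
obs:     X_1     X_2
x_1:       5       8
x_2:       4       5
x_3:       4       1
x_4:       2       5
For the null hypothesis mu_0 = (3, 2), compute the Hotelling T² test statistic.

Step 1 — sample mean vector:
  mean(X_1) = (5 + 4 + 4 + 2) / 4 = 15/4 = 3.75
  mean(X_2) = (8 + 5 + 1 + 5) / 4 = 19/4 = 4.75
  x̄ = (3.75, 4.75),  deviation x̄ - mu_0 = (3.75, 4.75) - (3, 2) = (0.75, 2.75).

Step 2 — sample covariance matrix, S[i,j] = (1/(n-1)) · Σ_k (x_{k,i} - mean_i) · (x_{k,j} - mean_j), divisor n-1 = 3:
  S[X_1,X_1] = ((1.25)·(1.25) + (0.25)·(0.25) + (0.25)·(0.25) + (-1.75)·(-1.75)) / 3 = 4.75/3 = 1.5833
  S[X_1,X_2] = ((1.25)·(3.25) + (0.25)·(0.25) + (0.25)·(-3.75) + (-1.75)·(0.25)) / 3 = 2.75/3 = 0.9167
  S[X_2,X_2] = ((3.25)·(3.25) + (0.25)·(0.25) + (-3.75)·(-3.75) + (0.25)·(0.25)) / 3 = 24.75/3 = 8.25
  S = [[1.5833, 0.9167],
 [0.9167, 8.25]].

Step 3 — invert S. det(S) = 1.5833·8.25 - (0.9167)² = 12.2222.
  S^{-1} = (1/det) · [[d, -b], [-b, a]] = [[0.675, -0.075],
 [-0.075, 0.1295]].

Step 4 — quadratic form (x̄ - mu_0)^T · S^{-1} · (x̄ - mu_0):
  S^{-1} · (x̄ - mu_0) = (0.3, 0.3),
  (x̄ - mu_0)^T · [...] = (0.75)·(0.3) + (2.75)·(0.3) = 1.05.

Step 5 — scale by n: T² = 4 · 1.05 = 4.2.

T² ≈ 4.2


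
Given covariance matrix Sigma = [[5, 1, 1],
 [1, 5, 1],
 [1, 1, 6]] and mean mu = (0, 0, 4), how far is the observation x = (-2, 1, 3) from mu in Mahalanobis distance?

Step 1 — centre the observation: (x - mu) = (-2, 1, -1).

Step 2 — invert Sigma (cofactor / det for 3×3, or solve directly):
  Sigma^{-1} = [[0.2132, -0.0368, -0.0294],
 [-0.0368, 0.2132, -0.0294],
 [-0.0294, -0.0294, 0.1765]].

Step 3 — form the quadratic (x - mu)^T · Sigma^{-1} · (x - mu):
  Sigma^{-1} · (x - mu) = (-0.4338, 0.3162, -0.1471).
  (x - mu)^T · [Sigma^{-1} · (x - mu)] = (-2)·(-0.4338) + (1)·(0.3162) + (-1)·(-0.1471) = 1.3309.

Step 4 — take square root: d = √(1.3309) ≈ 1.1536.

d(x, mu) = √(1.3309) ≈ 1.1536


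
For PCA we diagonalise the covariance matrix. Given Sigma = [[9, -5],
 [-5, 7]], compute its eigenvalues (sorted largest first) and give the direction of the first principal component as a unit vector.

Step 1 — characteristic polynomial of 2×2 Sigma:
  det(Sigma - λI) = λ² - trace · λ + det = 0.
  trace = 9 + 7 = 16, det = 9·7 - (-5)² = 38.
Step 2 — discriminant:
  Δ = trace² - 4·det = 256 - 152 = 104.
Step 3 — eigenvalues:
  λ = (trace ± √Δ)/2 = (16 ± 10.198)/2,
  λ_1 = 13.099,  λ_2 = 2.901.

Step 4 — unit eigenvector for λ_1: solve (Sigma - λ_1 I)v = 0. First row:
  (9 - 13.099)·v_x + (-5)·v_y = 0, i.e. (-4.099)·v_x + (-5)·v_y = 0,
  so v ∝ (b, λ_1 - a) = (-5, 4.099); multiply by -1 so the first entry is positive: u = (5, -4.099).
  ||u|| = √((5)² + (-4.099)²) = √(41.802) ≈ 6.4654,
  v_1 = u/||u|| ≈ (0.7733, -0.634) (||v_1|| = 1).

λ_1 = 13.099,  λ_2 = 2.901;  v_1 ≈ (0.7733, -0.634)


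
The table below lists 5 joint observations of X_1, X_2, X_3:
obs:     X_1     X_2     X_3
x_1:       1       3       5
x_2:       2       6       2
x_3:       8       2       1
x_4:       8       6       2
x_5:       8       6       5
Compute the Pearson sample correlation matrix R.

Step 1 — column means:
  mean(X_1) = (1 + 2 + 8 + 8 + 8) / 5 = 27/5 = 5.4
  mean(X_2) = (3 + 6 + 2 + 6 + 6) / 5 = 23/5 = 4.6
  mean(X_3) = (5 + 2 + 1 + 2 + 5) / 5 = 15/5 = 3

Step 2 — sample variances and covariances s[i,j] = (1/(n-1)) · Σ_k (x_{k,i} - mean_i) · (x_{k,j} - mean_j), with n-1 = 4:
  s[X_1,X_1] = ((-4.4)·(-4.4) + (-3.4)·(-3.4) + (2.6)·(2.6) + (2.6)·(2.6) + (2.6)·(2.6)) / 4 = 51.2/4 = 12.8
  s[X_1,X_2] = ((-4.4)·(-1.6) + (-3.4)·(1.4) + (2.6)·(-2.6) + (2.6)·(1.4) + (2.6)·(1.4)) / 4 = 2.8/4 = 0.7
  s[X_1,X_3] = ((-4.4)·(2) + (-3.4)·(-1) + (2.6)·(-2) + (2.6)·(-1) + (2.6)·(2)) / 4 = -8/4 = -2
  s[X_2,X_2] = ((-1.6)·(-1.6) + (1.4)·(1.4) + (-2.6)·(-2.6) + (1.4)·(1.4) + (1.4)·(1.4)) / 4 = 15.2/4 = 3.8
  s[X_2,X_3] = ((-1.6)·(2) + (1.4)·(-1) + (-2.6)·(-2) + (1.4)·(-1) + (1.4)·(2)) / 4 = 2/4 = 0.5
  s[X_3,X_3] = ((2)·(2) + (-1)·(-1) + (-2)·(-2) + (-1)·(-1) + (2)·(2)) / 4 = 14/4 = 3.5
  Sample standard deviations s_i = √(s[i,i]):
  s(X_1) = √(12.8) = 3.5777
  s(X_2) = √(3.8) = 1.9494
  s(X_3) = √(3.5) = 1.8708

Step 3 — r_{ij} = s_{ij} / (s_i · s_j):
  r[X_1,X_1] = 1 (diagonal).
  r[X_1,X_2] = 0.7 / (3.5777 · 1.9494) = 0.7 / 6.9742 = 0.1004
  r[X_1,X_3] = -2 / (3.5777 · 1.8708) = -2 / 6.6933 = -0.2988
  r[X_2,X_2] = 1 (diagonal).
  r[X_2,X_3] = 0.5 / (1.9494 · 1.8708) = 0.5 / 3.6469 = 0.1371
  r[X_3,X_3] = 1 (diagonal).

R is symmetric with unit diagonal. Assembling:

R = [[1, 0.1004, -0.2988],
 [0.1004, 1, 0.1371],
 [-0.2988, 0.1371, 1]]


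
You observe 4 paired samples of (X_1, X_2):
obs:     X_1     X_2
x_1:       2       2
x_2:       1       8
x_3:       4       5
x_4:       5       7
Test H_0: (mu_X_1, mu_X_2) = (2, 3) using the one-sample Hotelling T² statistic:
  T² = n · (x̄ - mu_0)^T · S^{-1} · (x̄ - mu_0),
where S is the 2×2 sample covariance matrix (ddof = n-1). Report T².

Step 1 — sample mean vector:
  mean(X_1) = (2 + 1 + 4 + 5) / 4 = 12/4 = 3
  mean(X_2) = (2 + 8 + 5 + 7) / 4 = 22/4 = 5.5
  x̄ = (3, 5.5),  deviation x̄ - mu_0 = (3, 5.5) - (2, 3) = (1, 2.5).

Step 2 — sample covariance matrix, S[i,j] = (1/(n-1)) · Σ_k (x_{k,i} - mean_i) · (x_{k,j} - mean_j), divisor n-1 = 3:
  S[X_1,X_1] = ((-1)·(-1) + (-2)·(-2) + (1)·(1) + (2)·(2)) / 3 = 10/3 = 3.3333
  S[X_1,X_2] = ((-1)·(-3.5) + (-2)·(2.5) + (1)·(-0.5) + (2)·(1.5)) / 3 = 1/3 = 0.3333
  S[X_2,X_2] = ((-3.5)·(-3.5) + (2.5)·(2.5) + (-0.5)·(-0.5) + (1.5)·(1.5)) / 3 = 21/3 = 7
  S = [[3.3333, 0.3333],
 [0.3333, 7]].

Step 3 — invert S. det(S) = 3.3333·7 - (0.3333)² = 23.2222.
  S^{-1} = (1/det) · [[d, -b], [-b, a]] = [[0.3014, -0.0144],
 [-0.0144, 0.1435]].

Step 4 — quadratic form (x̄ - mu_0)^T · S^{-1} · (x̄ - mu_0):
  S^{-1} · (x̄ - mu_0) = (0.2656, 0.3445),
  (x̄ - mu_0)^T · [...] = (1)·(0.2656) + (2.5)·(0.3445) = 1.1268.

Step 5 — scale by n: T² = 4 · 1.1268 = 4.5072.

T² ≈ 4.5072


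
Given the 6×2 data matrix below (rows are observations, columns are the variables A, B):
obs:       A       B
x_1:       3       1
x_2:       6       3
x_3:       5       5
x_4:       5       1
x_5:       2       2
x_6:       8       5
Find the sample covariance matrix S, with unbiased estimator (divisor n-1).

Step 1 — column means:
  mean(A) = (3 + 6 + 5 + 5 + 2 + 8) / 6 = 29/6 = 4.8333
  mean(B) = (1 + 3 + 5 + 1 + 2 + 5) / 6 = 17/6 = 2.8333

Step 2 — sample covariance S[i,j] = (1/(n-1)) · Σ_k (x_{k,i} - mean_i) · (x_{k,j} - mean_j), with n-1 = 5.
  S[A,A] = ((-1.8333)·(-1.8333) + (1.1667)·(1.1667) + (0.1667)·(0.1667) + (0.1667)·(0.1667) + (-2.8333)·(-2.8333) + (3.1667)·(3.1667)) / 5 = 22.8333/5 = 4.5667
  S[A,B] = ((-1.8333)·(-1.8333) + (1.1667)·(0.1667) + (0.1667)·(2.1667) + (0.1667)·(-1.8333) + (-2.8333)·(-0.8333) + (3.1667)·(2.1667)) / 5 = 12.8333/5 = 2.5667
  S[B,B] = ((-1.8333)·(-1.8333) + (0.1667)·(0.1667) + (2.1667)·(2.1667) + (-1.8333)·(-1.8333) + (-0.8333)·(-0.8333) + (2.1667)·(2.1667)) / 5 = 16.8333/5 = 3.3667

S is symmetric (S[j,i] = S[i,j]). Assembling:

S = [[4.5667, 2.5667],
 [2.5667, 3.3667]]


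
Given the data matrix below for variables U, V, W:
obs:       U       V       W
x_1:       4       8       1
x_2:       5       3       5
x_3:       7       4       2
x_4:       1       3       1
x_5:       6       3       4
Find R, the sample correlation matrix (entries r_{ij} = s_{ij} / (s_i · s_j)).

Step 1 — column means:
  mean(U) = (4 + 5 + 7 + 1 + 6) / 5 = 23/5 = 4.6
  mean(V) = (8 + 3 + 4 + 3 + 3) / 5 = 21/5 = 4.2
  mean(W) = (1 + 5 + 2 + 1 + 4) / 5 = 13/5 = 2.6

Step 2 — sample variances and covariances s[i,j] = (1/(n-1)) · Σ_k (x_{k,i} - mean_i) · (x_{k,j} - mean_j), with n-1 = 4:
  s[U,U] = ((-0.6)·(-0.6) + (0.4)·(0.4) + (2.4)·(2.4) + (-3.6)·(-3.6) + (1.4)·(1.4)) / 4 = 21.2/4 = 5.3
  s[U,V] = ((-0.6)·(3.8) + (0.4)·(-1.2) + (2.4)·(-0.2) + (-3.6)·(-1.2) + (1.4)·(-1.2)) / 4 = -0.6/4 = -0.15
  s[U,W] = ((-0.6)·(-1.6) + (0.4)·(2.4) + (2.4)·(-0.6) + (-3.6)·(-1.6) + (1.4)·(1.4)) / 4 = 8.2/4 = 2.05
  s[V,V] = ((3.8)·(3.8) + (-1.2)·(-1.2) + (-0.2)·(-0.2) + (-1.2)·(-1.2) + (-1.2)·(-1.2)) / 4 = 18.8/4 = 4.7
  s[V,W] = ((3.8)·(-1.6) + (-1.2)·(2.4) + (-0.2)·(-0.6) + (-1.2)·(-1.6) + (-1.2)·(1.4)) / 4 = -8.6/4 = -2.15
  s[W,W] = ((-1.6)·(-1.6) + (2.4)·(2.4) + (-0.6)·(-0.6) + (-1.6)·(-1.6) + (1.4)·(1.4)) / 4 = 13.2/4 = 3.3
  Sample standard deviations s_i = √(s[i,i]):
  s(U) = √(5.3) = 2.3022
  s(V) = √(4.7) = 2.1679
  s(W) = √(3.3) = 1.8166

Step 3 — r_{ij} = s_{ij} / (s_i · s_j):
  r[U,U] = 1 (diagonal).
  r[U,V] = -0.15 / (2.3022 · 2.1679) = -0.15 / 4.991 = -0.0301
  r[U,W] = 2.05 / (2.3022 · 1.8166) = 2.05 / 4.1821 = 0.4902
  r[V,V] = 1 (diagonal).
  r[V,W] = -2.15 / (2.1679 · 1.8166) = -2.15 / 3.9383 = -0.5459
  r[W,W] = 1 (diagonal).

R is symmetric with unit diagonal. Assembling:

R = [[1, -0.0301, 0.4902],
 [-0.0301, 1, -0.5459],
 [0.4902, -0.5459, 1]]


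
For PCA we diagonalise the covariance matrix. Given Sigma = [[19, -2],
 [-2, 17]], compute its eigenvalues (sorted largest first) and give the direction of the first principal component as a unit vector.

Step 1 — characteristic polynomial of 2×2 Sigma:
  det(Sigma - λI) = λ² - trace · λ + det = 0.
  trace = 19 + 17 = 36, det = 19·17 - (-2)² = 319.
Step 2 — discriminant:
  Δ = trace² - 4·det = 1296 - 1276 = 20.
Step 3 — eigenvalues:
  λ = (trace ± √Δ)/2 = (36 ± 4.4721)/2,
  λ_1 = 20.2361,  λ_2 = 15.7639.

Step 4 — unit eigenvector for λ_1: solve (Sigma - λ_1 I)v = 0. First row:
  (19 - 20.2361)·v_x + (-2)·v_y = 0, i.e. (-1.2361)·v_x + (-2)·v_y = 0,
  so v ∝ (b, λ_1 - a) = (-2, 1.2361); multiply by -1 so the first entry is positive: u = (2, -1.2361).
  ||u|| = √((2)² + (-1.2361)²) = √(5.5279) ≈ 2.3511,
  v_1 = u/||u|| ≈ (0.8507, -0.5257) (||v_1|| = 1).

λ_1 = 20.2361,  λ_2 = 15.7639;  v_1 ≈ (0.8507, -0.5257)


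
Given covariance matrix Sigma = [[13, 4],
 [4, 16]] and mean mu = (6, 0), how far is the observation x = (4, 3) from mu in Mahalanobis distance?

Step 1 — centre the observation: (x - mu) = (-2, 3).

Step 2 — invert Sigma. det(Sigma) = 13·16 - (4)² = 192.
  Sigma^{-1} = (1/det) · [[d, -b], [-b, a]] = [[0.0833, -0.0208],
 [-0.0208, 0.0677]].

Step 3 — form the quadratic (x - mu)^T · Sigma^{-1} · (x - mu):
  Sigma^{-1} · (x - mu) = (-0.2292, 0.2448).
  (x - mu)^T · [Sigma^{-1} · (x - mu)] = (-2)·(-0.2292) + (3)·(0.2448) = 1.1927.

Step 4 — take square root: d = √(1.1927) ≈ 1.0921.

d(x, mu) = √(1.1927) ≈ 1.0921


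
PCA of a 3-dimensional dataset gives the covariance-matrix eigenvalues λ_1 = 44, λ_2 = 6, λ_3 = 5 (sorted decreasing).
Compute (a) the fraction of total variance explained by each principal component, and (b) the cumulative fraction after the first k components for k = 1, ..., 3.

Step 1 — total variance = trace(Sigma) = Σ λ_i = 44 + 6 + 5 = 55.

Step 2 — fraction explained by component i = λ_i / Σ λ:
  PC1: 44/55 = 0.8
  PC2: 6/55 = 0.1091
  PC3: 5/55 = 0.0909

Step 3 — cumulative fraction after k components = (λ_1 + ... + λ_k) / Σ λ:
  k = 1: 44/55 = 0.8
  k = 2: (44 + 6)/55 = 50/55 = 0.9091
  k = 3: (44 + 6 + 5)/55 = 55/55 = 1

Summary (fraction, with percent):

explained: PC1 0.8 (80%), PC2 0.1091 (10.91%), PC3 0.0909 (9.09%);  cumulative: 0.8, 0.9091, 1


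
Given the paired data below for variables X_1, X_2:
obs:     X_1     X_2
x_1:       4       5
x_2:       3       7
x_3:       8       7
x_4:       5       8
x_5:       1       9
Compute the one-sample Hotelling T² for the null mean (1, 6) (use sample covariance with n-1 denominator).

Step 1 — sample mean vector:
  mean(X_1) = (4 + 3 + 8 + 5 + 1) / 5 = 21/5 = 4.2
  mean(X_2) = (5 + 7 + 7 + 8 + 9) / 5 = 36/5 = 7.2
  x̄ = (4.2, 7.2),  deviation x̄ - mu_0 = (4.2, 7.2) - (1, 6) = (3.2, 1.2).

Step 2 — sample covariance matrix, S[i,j] = (1/(n-1)) · Σ_k (x_{k,i} - mean_i) · (x_{k,j} - mean_j), divisor n-1 = 4:
  S[X_1,X_1] = ((-0.2)·(-0.2) + (-1.2)·(-1.2) + (3.8)·(3.8) + (0.8)·(0.8) + (-3.2)·(-3.2)) / 4 = 26.8/4 = 6.7
  S[X_1,X_2] = ((-0.2)·(-2.2) + (-1.2)·(-0.2) + (3.8)·(-0.2) + (0.8)·(0.8) + (-3.2)·(1.8)) / 4 = -5.2/4 = -1.3
  S[X_2,X_2] = ((-2.2)·(-2.2) + (-0.2)·(-0.2) + (-0.2)·(-0.2) + (0.8)·(0.8) + (1.8)·(1.8)) / 4 = 8.8/4 = 2.2
  S = [[6.7, -1.3],
 [-1.3, 2.2]].

Step 3 — invert S. det(S) = 6.7·2.2 - (-1.3)² = 13.05.
  S^{-1} = (1/det) · [[d, -b], [-b, a]] = [[0.1686, 0.0996],
 [0.0996, 0.5134]].

Step 4 — quadratic form (x̄ - mu_0)^T · S^{-1} · (x̄ - mu_0):
  S^{-1} · (x̄ - mu_0) = (0.659, 0.9349),
  (x̄ - mu_0)^T · [...] = (3.2)·(0.659) + (1.2)·(0.9349) = 3.2307.

Step 5 — scale by n: T² = 5 · 3.2307 = 16.1533.

T² ≈ 16.1533


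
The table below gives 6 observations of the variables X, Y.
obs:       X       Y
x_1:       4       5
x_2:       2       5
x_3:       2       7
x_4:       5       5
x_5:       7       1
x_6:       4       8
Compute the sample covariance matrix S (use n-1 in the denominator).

Step 1 — column means:
  mean(X) = (4 + 2 + 2 + 5 + 7 + 4) / 6 = 24/6 = 4
  mean(Y) = (5 + 5 + 7 + 5 + 1 + 8) / 6 = 31/6 = 5.1667

Step 2 — sample covariance S[i,j] = (1/(n-1)) · Σ_k (x_{k,i} - mean_i) · (x_{k,j} - mean_j), with n-1 = 5.
  S[X,X] = ((0)·(0) + (-2)·(-2) + (-2)·(-2) + (1)·(1) + (3)·(3) + (0)·(0)) / 5 = 18/5 = 3.6
  S[X,Y] = ((0)·(-0.1667) + (-2)·(-0.1667) + (-2)·(1.8333) + (1)·(-0.1667) + (3)·(-4.1667) + (0)·(2.8333)) / 5 = -16/5 = -3.2
  S[Y,Y] = ((-0.1667)·(-0.1667) + (-0.1667)·(-0.1667) + (1.8333)·(1.8333) + (-0.1667)·(-0.1667) + (-4.1667)·(-4.1667) + (2.8333)·(2.8333)) / 5 = 28.8333/5 = 5.7667

S is symmetric (S[j,i] = S[i,j]). Assembling:

S = [[3.6, -3.2],
 [-3.2, 5.7667]]


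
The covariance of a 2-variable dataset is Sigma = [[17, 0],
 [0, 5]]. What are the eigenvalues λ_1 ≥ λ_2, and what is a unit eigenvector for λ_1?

Step 1 — characteristic polynomial of 2×2 Sigma:
  det(Sigma - λI) = λ² - trace · λ + det = 0.
  trace = 17 + 5 = 22, det = 17·5 - (0)² = 85.
Step 2 — discriminant:
  Δ = trace² - 4·det = 484 - 340 = 144.
Step 3 — eigenvalues:
  λ = (trace ± √Δ)/2 = (22 ± 12)/2,
  λ_1 = 17,  λ_2 = 5.

Step 4 — unit eigenvector for λ_1: Sigma is diagonal, so its eigenvectors are the coordinate axes. λ_1 = 17 is the diagonal entry on the first coordinate axis, hence
  v_1 = (1, 0) (||v_1|| = 1).

λ_1 = 17,  λ_2 = 5;  v_1 ≈ (1, 0)


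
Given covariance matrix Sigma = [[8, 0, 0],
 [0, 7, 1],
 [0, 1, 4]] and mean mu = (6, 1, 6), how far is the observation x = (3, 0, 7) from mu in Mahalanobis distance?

Step 1 — centre the observation: (x - mu) = (-3, -1, 1).

Step 2 — invert Sigma (cofactor / det for 3×3, or solve directly):
  Sigma^{-1} = [[0.125, 0, 0],
 [0, 0.1481, -0.037],
 [0, -0.037, 0.2593]].

Step 3 — form the quadratic (x - mu)^T · Sigma^{-1} · (x - mu):
  Sigma^{-1} · (x - mu) = (-0.375, -0.1852, 0.2963).
  (x - mu)^T · [Sigma^{-1} · (x - mu)] = (-3)·(-0.375) + (-1)·(-0.1852) + (1)·(0.2963) = 1.6065.

Step 4 — take square root: d = √(1.6065) ≈ 1.2675.

d(x, mu) = √(1.6065) ≈ 1.2675


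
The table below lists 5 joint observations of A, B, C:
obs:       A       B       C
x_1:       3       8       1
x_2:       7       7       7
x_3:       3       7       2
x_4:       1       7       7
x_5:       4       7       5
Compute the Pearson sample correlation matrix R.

Step 1 — column means:
  mean(A) = (3 + 7 + 3 + 1 + 4) / 5 = 18/5 = 3.6
  mean(B) = (8 + 7 + 7 + 7 + 7) / 5 = 36/5 = 7.2
  mean(C) = (1 + 7 + 2 + 7 + 5) / 5 = 22/5 = 4.4

Step 2 — sample variances and covariances s[i,j] = (1/(n-1)) · Σ_k (x_{k,i} - mean_i) · (x_{k,j} - mean_j), with n-1 = 4:
  s[A,A] = ((-0.6)·(-0.6) + (3.4)·(3.4) + (-0.6)·(-0.6) + (-2.6)·(-2.6) + (0.4)·(0.4)) / 4 = 19.2/4 = 4.8
  s[A,B] = ((-0.6)·(0.8) + (3.4)·(-0.2) + (-0.6)·(-0.2) + (-2.6)·(-0.2) + (0.4)·(-0.2)) / 4 = -0.6/4 = -0.15
  s[A,C] = ((-0.6)·(-3.4) + (3.4)·(2.6) + (-0.6)·(-2.4) + (-2.6)·(2.6) + (0.4)·(0.6)) / 4 = 5.8/4 = 1.45
  s[B,B] = ((0.8)·(0.8) + (-0.2)·(-0.2) + (-0.2)·(-0.2) + (-0.2)·(-0.2) + (-0.2)·(-0.2)) / 4 = 0.8/4 = 0.2
  s[B,C] = ((0.8)·(-3.4) + (-0.2)·(2.6) + (-0.2)·(-2.4) + (-0.2)·(2.6) + (-0.2)·(0.6)) / 4 = -3.4/4 = -0.85
  s[C,C] = ((-3.4)·(-3.4) + (2.6)·(2.6) + (-2.4)·(-2.4) + (2.6)·(2.6) + (0.6)·(0.6)) / 4 = 31.2/4 = 7.8
  Sample standard deviations s_i = √(s[i,i]):
  s(A) = √(4.8) = 2.1909
  s(B) = √(0.2) = 0.4472
  s(C) = √(7.8) = 2.7928

Step 3 — r_{ij} = s_{ij} / (s_i · s_j):
  r[A,A] = 1 (diagonal).
  r[A,B] = -0.15 / (2.1909 · 0.4472) = -0.15 / 0.9798 = -0.1531
  r[A,C] = 1.45 / (2.1909 · 2.7928) = 1.45 / 6.1188 = 0.237
  r[B,B] = 1 (diagonal).
  r[B,C] = -0.85 / (0.4472 · 2.7928) = -0.85 / 1.249 = -0.6805
  r[C,C] = 1 (diagonal).

R is symmetric with unit diagonal. Assembling:

R = [[1, -0.1531, 0.237],
 [-0.1531, 1, -0.6805],
 [0.237, -0.6805, 1]]


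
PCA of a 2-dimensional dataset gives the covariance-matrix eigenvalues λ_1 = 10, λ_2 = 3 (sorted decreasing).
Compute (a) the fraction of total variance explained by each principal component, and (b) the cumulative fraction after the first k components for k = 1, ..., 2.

Step 1 — total variance = trace(Sigma) = Σ λ_i = 10 + 3 = 13.

Step 2 — fraction explained by component i = λ_i / Σ λ:
  PC1: 10/13 = 0.7692
  PC2: 3/13 = 0.2308

Step 3 — cumulative fraction after k components = (λ_1 + ... + λ_k) / Σ λ:
  k = 1: 10/13 = 0.7692
  k = 2: (10 + 3)/13 = 13/13 = 1

Summary (fraction, with percent):

explained: PC1 0.7692 (76.92%), PC2 0.2308 (23.08%);  cumulative: 0.7692, 1


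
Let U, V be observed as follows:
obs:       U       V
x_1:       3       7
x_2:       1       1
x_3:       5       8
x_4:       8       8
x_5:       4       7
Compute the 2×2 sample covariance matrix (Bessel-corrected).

Step 1 — column means:
  mean(U) = (3 + 1 + 5 + 8 + 4) / 5 = 21/5 = 4.2
  mean(V) = (7 + 1 + 8 + 8 + 7) / 5 = 31/5 = 6.2

Step 2 — sample covariance S[i,j] = (1/(n-1)) · Σ_k (x_{k,i} - mean_i) · (x_{k,j} - mean_j), with n-1 = 4.
  S[U,U] = ((-1.2)·(-1.2) + (-3.2)·(-3.2) + (0.8)·(0.8) + (3.8)·(3.8) + (-0.2)·(-0.2)) / 4 = 26.8/4 = 6.7
  S[U,V] = ((-1.2)·(0.8) + (-3.2)·(-5.2) + (0.8)·(1.8) + (3.8)·(1.8) + (-0.2)·(0.8)) / 4 = 23.8/4 = 5.95
  S[V,V] = ((0.8)·(0.8) + (-5.2)·(-5.2) + (1.8)·(1.8) + (1.8)·(1.8) + (0.8)·(0.8)) / 4 = 34.8/4 = 8.7

S is symmetric (S[j,i] = S[i,j]). Assembling:

S = [[6.7, 5.95],
 [5.95, 8.7]]


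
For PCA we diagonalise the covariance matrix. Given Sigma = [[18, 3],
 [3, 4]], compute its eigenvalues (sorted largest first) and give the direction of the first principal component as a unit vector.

Step 1 — characteristic polynomial of 2×2 Sigma:
  det(Sigma - λI) = λ² - trace · λ + det = 0.
  trace = 18 + 4 = 22, det = 18·4 - (3)² = 63.
Step 2 — discriminant:
  Δ = trace² - 4·det = 484 - 252 = 232.
Step 3 — eigenvalues:
  λ = (trace ± √Δ)/2 = (22 ± 15.2315)/2,
  λ_1 = 18.6158,  λ_2 = 3.3842.

Step 4 — unit eigenvector for λ_1: solve (Sigma - λ_1 I)v = 0. First row:
  (18 - 18.6158)·v_x + (3)·v_y = 0, i.e. (-0.6158)·v_x + (3)·v_y = 0,
  so v ∝ (b, λ_1 - a) = (3, 0.6158) = u.
  ||u|| = √((3)² + (0.6158)²) = √(9.3792) ≈ 3.0625,
  v_1 = u/||u|| ≈ (0.9796, 0.2011) (||v_1|| = 1).

λ_1 = 18.6158,  λ_2 = 3.3842;  v_1 ≈ (0.9796, 0.2011)


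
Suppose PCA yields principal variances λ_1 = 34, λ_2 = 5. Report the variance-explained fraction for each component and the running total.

Step 1 — total variance = trace(Sigma) = Σ λ_i = 34 + 5 = 39.

Step 2 — fraction explained by component i = λ_i / Σ λ:
  PC1: 34/39 = 0.8718
  PC2: 5/39 = 0.1282

Step 3 — cumulative fraction after k components = (λ_1 + ... + λ_k) / Σ λ:
  k = 1: 34/39 = 0.8718
  k = 2: (34 + 5)/39 = 39/39 = 1

Summary (fraction, with percent):

explained: PC1 0.8718 (87.18%), PC2 0.1282 (12.82%);  cumulative: 0.8718, 1


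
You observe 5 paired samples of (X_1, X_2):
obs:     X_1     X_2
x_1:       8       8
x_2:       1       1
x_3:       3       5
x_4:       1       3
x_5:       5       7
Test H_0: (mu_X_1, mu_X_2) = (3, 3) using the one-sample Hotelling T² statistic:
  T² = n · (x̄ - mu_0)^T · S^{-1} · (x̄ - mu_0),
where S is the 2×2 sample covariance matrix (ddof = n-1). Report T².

Step 1 — sample mean vector:
  mean(X_1) = (8 + 1 + 3 + 1 + 5) / 5 = 18/5 = 3.6
  mean(X_2) = (8 + 1 + 5 + 3 + 7) / 5 = 24/5 = 4.8
  x̄ = (3.6, 4.8),  deviation x̄ - mu_0 = (3.6, 4.8) - (3, 3) = (0.6, 1.8).

Step 2 — sample covariance matrix, S[i,j] = (1/(n-1)) · Σ_k (x_{k,i} - mean_i) · (x_{k,j} - mean_j), divisor n-1 = 4:
  S[X_1,X_1] = ((4.4)·(4.4) + (-2.6)·(-2.6) + (-0.6)·(-0.6) + (-2.6)·(-2.6) + (1.4)·(1.4)) / 4 = 35.2/4 = 8.8
  S[X_1,X_2] = ((4.4)·(3.2) + (-2.6)·(-3.8) + (-0.6)·(0.2) + (-2.6)·(-1.8) + (1.4)·(2.2)) / 4 = 31.6/4 = 7.9
  S[X_2,X_2] = ((3.2)·(3.2) + (-3.8)·(-3.8) + (0.2)·(0.2) + (-1.8)·(-1.8) + (2.2)·(2.2)) / 4 = 32.8/4 = 8.2
  S = [[8.8, 7.9],
 [7.9, 8.2]].

Step 3 — invert S. det(S) = 8.8·8.2 - (7.9)² = 9.75.
  S^{-1} = (1/det) · [[d, -b], [-b, a]] = [[0.841, -0.8103],
 [-0.8103, 0.9026]].

Step 4 — quadratic form (x̄ - mu_0)^T · S^{-1} · (x̄ - mu_0):
  S^{-1} · (x̄ - mu_0) = (-0.9538, 1.1385),
  (x̄ - mu_0)^T · [...] = (0.6)·(-0.9538) + (1.8)·(1.1385) = 1.4769.

Step 5 — scale by n: T² = 5 · 1.4769 = 7.3846.

T² ≈ 7.3846


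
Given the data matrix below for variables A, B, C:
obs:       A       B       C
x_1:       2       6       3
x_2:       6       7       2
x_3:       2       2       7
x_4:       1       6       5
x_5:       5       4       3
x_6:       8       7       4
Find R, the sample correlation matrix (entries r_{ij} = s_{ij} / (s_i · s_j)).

Step 1 — column means:
  mean(A) = (2 + 6 + 2 + 1 + 5 + 8) / 6 = 24/6 = 4
  mean(B) = (6 + 7 + 2 + 6 + 4 + 7) / 6 = 32/6 = 5.3333
  mean(C) = (3 + 2 + 7 + 5 + 3 + 4) / 6 = 24/6 = 4

Step 2 — sample variances and covariances s[i,j] = (1/(n-1)) · Σ_k (x_{k,i} - mean_i) · (x_{k,j} - mean_j), with n-1 = 5:
  s[A,A] = ((-2)·(-2) + (2)·(2) + (-2)·(-2) + (-3)·(-3) + (1)·(1) + (4)·(4)) / 5 = 38/5 = 7.6
  s[A,B] = ((-2)·(0.6667) + (2)·(1.6667) + (-2)·(-3.3333) + (-3)·(0.6667) + (1)·(-1.3333) + (4)·(1.6667)) / 5 = 12/5 = 2.4
  s[A,C] = ((-2)·(-1) + (2)·(-2) + (-2)·(3) + (-3)·(1) + (1)·(-1) + (4)·(0)) / 5 = -12/5 = -2.4
  s[B,B] = ((0.6667)·(0.6667) + (1.6667)·(1.6667) + (-3.3333)·(-3.3333) + (0.6667)·(0.6667) + (-1.3333)·(-1.3333) + (1.6667)·(1.6667)) / 5 = 19.3333/5 = 3.8667
  s[B,C] = ((0.6667)·(-1) + (1.6667)·(-2) + (-3.3333)·(3) + (0.6667)·(1) + (-1.3333)·(-1) + (1.6667)·(0)) / 5 = -12/5 = -2.4
  s[C,C] = ((-1)·(-1) + (-2)·(-2) + (3)·(3) + (1)·(1) + (-1)·(-1) + (0)·(0)) / 5 = 16/5 = 3.2
  Sample standard deviations s_i = √(s[i,i]):
  s(A) = √(7.6) = 2.7568
  s(B) = √(3.8667) = 1.9664
  s(C) = √(3.2) = 1.7889

Step 3 — r_{ij} = s_{ij} / (s_i · s_j):
  r[A,A] = 1 (diagonal).
  r[A,B] = 2.4 / (2.7568 · 1.9664) = 2.4 / 5.4209 = 0.4427
  r[A,C] = -2.4 / (2.7568 · 1.7889) = -2.4 / 4.9315 = -0.4867
  r[B,B] = 1 (diagonal).
  r[B,C] = -2.4 / (1.9664 · 1.7889) = -2.4 / 3.5176 = -0.6823
  r[C,C] = 1 (diagonal).

R is symmetric with unit diagonal. Assembling:

R = [[1, 0.4427, -0.4867],
 [0.4427, 1, -0.6823],
 [-0.4867, -0.6823, 1]]


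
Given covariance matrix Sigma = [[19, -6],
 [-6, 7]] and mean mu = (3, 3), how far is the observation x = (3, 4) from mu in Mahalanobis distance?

Step 1 — centre the observation: (x - mu) = (0, 1).

Step 2 — invert Sigma. det(Sigma) = 19·7 - (-6)² = 97.
  Sigma^{-1} = (1/det) · [[d, -b], [-b, a]] = [[0.0722, 0.0619],
 [0.0619, 0.1959]].

Step 3 — form the quadratic (x - mu)^T · Sigma^{-1} · (x - mu):
  Sigma^{-1} · (x - mu) = (0.0619, 0.1959).
  (x - mu)^T · [Sigma^{-1} · (x - mu)] = (0)·(0.0619) + (1)·(0.1959) = 0.1959.

Step 4 — take square root: d = √(0.1959) ≈ 0.4426.

d(x, mu) = √(0.1959) ≈ 0.4426


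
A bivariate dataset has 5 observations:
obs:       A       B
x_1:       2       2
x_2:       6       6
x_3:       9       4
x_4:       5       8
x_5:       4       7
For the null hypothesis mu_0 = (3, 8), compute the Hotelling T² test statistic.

Step 1 — sample mean vector:
  mean(A) = (2 + 6 + 9 + 5 + 4) / 5 = 26/5 = 5.2
  mean(B) = (2 + 6 + 4 + 8 + 7) / 5 = 27/5 = 5.4
  x̄ = (5.2, 5.4),  deviation x̄ - mu_0 = (5.2, 5.4) - (3, 8) = (2.2, -2.6).

Step 2 — sample covariance matrix, S[i,j] = (1/(n-1)) · Σ_k (x_{k,i} - mean_i) · (x_{k,j} - mean_j), divisor n-1 = 4:
  S[A,A] = ((-3.2)·(-3.2) + (0.8)·(0.8) + (3.8)·(3.8) + (-0.2)·(-0.2) + (-1.2)·(-1.2)) / 4 = 26.8/4 = 6.7
  S[A,B] = ((-3.2)·(-3.4) + (0.8)·(0.6) + (3.8)·(-1.4) + (-0.2)·(2.6) + (-1.2)·(1.6)) / 4 = 3.6/4 = 0.9
  S[B,B] = ((-3.4)·(-3.4) + (0.6)·(0.6) + (-1.4)·(-1.4) + (2.6)·(2.6) + (1.6)·(1.6)) / 4 = 23.2/4 = 5.8
  S = [[6.7, 0.9],
 [0.9, 5.8]].

Step 3 — invert S. det(S) = 6.7·5.8 - (0.9)² = 38.05.
  S^{-1} = (1/det) · [[d, -b], [-b, a]] = [[0.1524, -0.0237],
 [-0.0237, 0.1761]].

Step 4 — quadratic form (x̄ - mu_0)^T · S^{-1} · (x̄ - mu_0):
  S^{-1} · (x̄ - mu_0) = (0.3968, -0.5099),
  (x̄ - mu_0)^T · [...] = (2.2)·(0.3968) + (-2.6)·(-0.5099) = 2.1987.

Step 5 — scale by n: T² = 5 · 2.1987 = 10.9934.

T² ≈ 10.9934


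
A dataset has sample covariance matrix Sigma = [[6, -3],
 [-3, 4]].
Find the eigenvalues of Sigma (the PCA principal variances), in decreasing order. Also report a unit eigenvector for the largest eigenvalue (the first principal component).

Step 1 — characteristic polynomial of 2×2 Sigma:
  det(Sigma - λI) = λ² - trace · λ + det = 0.
  trace = 6 + 4 = 10, det = 6·4 - (-3)² = 15.
Step 2 — discriminant:
  Δ = trace² - 4·det = 100 - 60 = 40.
Step 3 — eigenvalues:
  λ = (trace ± √Δ)/2 = (10 ± 6.3246)/2,
  λ_1 = 8.1623,  λ_2 = 1.8377.

Step 4 — unit eigenvector for λ_1: solve (Sigma - λ_1 I)v = 0. First row:
  (6 - 8.1623)·v_x + (-3)·v_y = 0, i.e. (-2.1623)·v_x + (-3)·v_y = 0,
  so v ∝ (b, λ_1 - a) = (-3, 2.1623); multiply by -1 so the first entry is positive: u = (3, -2.1623).
  ||u|| = √((3)² + (-2.1623)²) = √(13.6754) ≈ 3.698,
  v_1 = u/||u|| ≈ (0.8112, -0.5847) (||v_1|| = 1).

λ_1 = 8.1623,  λ_2 = 1.8377;  v_1 ≈ (0.8112, -0.5847)


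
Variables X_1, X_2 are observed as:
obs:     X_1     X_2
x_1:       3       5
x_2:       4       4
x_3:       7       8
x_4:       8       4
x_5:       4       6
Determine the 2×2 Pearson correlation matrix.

Step 1 — column means:
  mean(X_1) = (3 + 4 + 7 + 8 + 4) / 5 = 26/5 = 5.2
  mean(X_2) = (5 + 4 + 8 + 4 + 6) / 5 = 27/5 = 5.4

Step 2 — sample variances and covariances s[i,j] = (1/(n-1)) · Σ_k (x_{k,i} - mean_i) · (x_{k,j} - mean_j), with n-1 = 4:
  s[X_1,X_1] = ((-2.2)·(-2.2) + (-1.2)·(-1.2) + (1.8)·(1.8) + (2.8)·(2.8) + (-1.2)·(-1.2)) / 4 = 18.8/4 = 4.7
  s[X_1,X_2] = ((-2.2)·(-0.4) + (-1.2)·(-1.4) + (1.8)·(2.6) + (2.8)·(-1.4) + (-1.2)·(0.6)) / 4 = 2.6/4 = 0.65
  s[X_2,X_2] = ((-0.4)·(-0.4) + (-1.4)·(-1.4) + (2.6)·(2.6) + (-1.4)·(-1.4) + (0.6)·(0.6)) / 4 = 11.2/4 = 2.8
  Sample standard deviations s_i = √(s[i,i]):
  s(X_1) = √(4.7) = 2.1679
  s(X_2) = √(2.8) = 1.6733

Step 3 — r_{ij} = s_{ij} / (s_i · s_j):
  r[X_1,X_1] = 1 (diagonal).
  r[X_1,X_2] = 0.65 / (2.1679 · 1.6733) = 0.65 / 3.6277 = 0.1792
  r[X_2,X_2] = 1 (diagonal).

R is symmetric with unit diagonal. Assembling:

R = [[1, 0.1792],
 [0.1792, 1]]


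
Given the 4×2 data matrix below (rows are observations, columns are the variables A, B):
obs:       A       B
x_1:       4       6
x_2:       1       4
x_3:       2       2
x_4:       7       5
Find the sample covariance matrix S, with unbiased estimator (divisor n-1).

Step 1 — column means:
  mean(A) = (4 + 1 + 2 + 7) / 4 = 14/4 = 3.5
  mean(B) = (6 + 4 + 2 + 5) / 4 = 17/4 = 4.25

Step 2 — sample covariance S[i,j] = (1/(n-1)) · Σ_k (x_{k,i} - mean_i) · (x_{k,j} - mean_j), with n-1 = 3.
  S[A,A] = ((0.5)·(0.5) + (-2.5)·(-2.5) + (-1.5)·(-1.5) + (3.5)·(3.5)) / 3 = 21/3 = 7
  S[A,B] = ((0.5)·(1.75) + (-2.5)·(-0.25) + (-1.5)·(-2.25) + (3.5)·(0.75)) / 3 = 7.5/3 = 2.5
  S[B,B] = ((1.75)·(1.75) + (-0.25)·(-0.25) + (-2.25)·(-2.25) + (0.75)·(0.75)) / 3 = 8.75/3 = 2.9167

S is symmetric (S[j,i] = S[i,j]). Assembling:

S = [[7, 2.5],
 [2.5, 2.9167]]


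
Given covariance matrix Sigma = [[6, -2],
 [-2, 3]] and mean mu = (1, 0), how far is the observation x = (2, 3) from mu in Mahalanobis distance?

Step 1 — centre the observation: (x - mu) = (1, 3).

Step 2 — invert Sigma. det(Sigma) = 6·3 - (-2)² = 14.
  Sigma^{-1} = (1/det) · [[d, -b], [-b, a]] = [[0.2143, 0.1429],
 [0.1429, 0.4286]].

Step 3 — form the quadratic (x - mu)^T · Sigma^{-1} · (x - mu):
  Sigma^{-1} · (x - mu) = (0.6429, 1.4286).
  (x - mu)^T · [Sigma^{-1} · (x - mu)] = (1)·(0.6429) + (3)·(1.4286) = 4.9286.

Step 4 — take square root: d = √(4.9286) ≈ 2.22.

d(x, mu) = √(4.9286) ≈ 2.22


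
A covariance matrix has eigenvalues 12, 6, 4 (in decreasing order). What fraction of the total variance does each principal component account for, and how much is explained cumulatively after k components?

Step 1 — total variance = trace(Sigma) = Σ λ_i = 12 + 6 + 4 = 22.

Step 2 — fraction explained by component i = λ_i / Σ λ:
  PC1: 12/22 = 0.5455
  PC2: 6/22 = 0.2727
  PC3: 4/22 = 0.1818

Step 3 — cumulative fraction after k components = (λ_1 + ... + λ_k) / Σ λ:
  k = 1: 12/22 = 0.5455
  k = 2: (12 + 6)/22 = 18/22 = 0.8182
  k = 3: (12 + 6 + 4)/22 = 22/22 = 1

Summary (fraction, with percent):

explained: PC1 0.5455 (54.55%), PC2 0.2727 (27.27%), PC3 0.1818 (18.18%);  cumulative: 0.5455, 0.8182, 1


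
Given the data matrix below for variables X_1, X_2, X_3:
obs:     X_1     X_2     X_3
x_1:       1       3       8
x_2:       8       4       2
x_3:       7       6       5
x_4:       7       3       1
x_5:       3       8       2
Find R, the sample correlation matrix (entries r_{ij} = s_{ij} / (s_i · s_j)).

Step 1 — column means:
  mean(X_1) = (1 + 8 + 7 + 7 + 3) / 5 = 26/5 = 5.2
  mean(X_2) = (3 + 4 + 6 + 3 + 8) / 5 = 24/5 = 4.8
  mean(X_3) = (8 + 2 + 5 + 1 + 2) / 5 = 18/5 = 3.6

Step 2 — sample variances and covariances s[i,j] = (1/(n-1)) · Σ_k (x_{k,i} - mean_i) · (x_{k,j} - mean_j), with n-1 = 4:
  s[X_1,X_1] = ((-4.2)·(-4.2) + (2.8)·(2.8) + (1.8)·(1.8) + (1.8)·(1.8) + (-2.2)·(-2.2)) / 4 = 36.8/4 = 9.2
  s[X_1,X_2] = ((-4.2)·(-1.8) + (2.8)·(-0.8) + (1.8)·(1.2) + (1.8)·(-1.8) + (-2.2)·(3.2)) / 4 = -2.8/4 = -0.7
  s[X_1,X_3] = ((-4.2)·(4.4) + (2.8)·(-1.6) + (1.8)·(1.4) + (1.8)·(-2.6) + (-2.2)·(-1.6)) / 4 = -21.6/4 = -5.4
  s[X_2,X_2] = ((-1.8)·(-1.8) + (-0.8)·(-0.8) + (1.2)·(1.2) + (-1.8)·(-1.8) + (3.2)·(3.2)) / 4 = 18.8/4 = 4.7
  s[X_2,X_3] = ((-1.8)·(4.4) + (-0.8)·(-1.6) + (1.2)·(1.4) + (-1.8)·(-2.6) + (3.2)·(-1.6)) / 4 = -5.4/4 = -1.35
  s[X_3,X_3] = ((4.4)·(4.4) + (-1.6)·(-1.6) + (1.4)·(1.4) + (-2.6)·(-2.6) + (-1.6)·(-1.6)) / 4 = 33.2/4 = 8.3
  Sample standard deviations s_i = √(s[i,i]):
  s(X_1) = √(9.2) = 3.0332
  s(X_2) = √(4.7) = 2.1679
  s(X_3) = √(8.3) = 2.881

Step 3 — r_{ij} = s_{ij} / (s_i · s_j):
  r[X_1,X_1] = 1 (diagonal).
  r[X_1,X_2] = -0.7 / (3.0332 · 2.1679) = -0.7 / 6.5757 = -0.1065
  r[X_1,X_3] = -5.4 / (3.0332 · 2.881) = -5.4 / 8.7384 = -0.618
  r[X_2,X_2] = 1 (diagonal).
  r[X_2,X_3] = -1.35 / (2.1679 · 2.881) = -1.35 / 6.2458 = -0.2161
  r[X_3,X_3] = 1 (diagonal).

R is symmetric with unit diagonal. Assembling:

R = [[1, -0.1065, -0.618],
 [-0.1065, 1, -0.2161],
 [-0.618, -0.2161, 1]]


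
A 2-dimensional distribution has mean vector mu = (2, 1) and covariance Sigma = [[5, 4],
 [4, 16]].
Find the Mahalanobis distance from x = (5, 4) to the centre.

Step 1 — centre the observation: (x - mu) = (3, 3).

Step 2 — invert Sigma. det(Sigma) = 5·16 - (4)² = 64.
  Sigma^{-1} = (1/det) · [[d, -b], [-b, a]] = [[0.25, -0.0625],
 [-0.0625, 0.0781]].

Step 3 — form the quadratic (x - mu)^T · Sigma^{-1} · (x - mu):
  Sigma^{-1} · (x - mu) = (0.5625, 0.0469).
  (x - mu)^T · [Sigma^{-1} · (x - mu)] = (3)·(0.5625) + (3)·(0.0469) = 1.8281.

Step 4 — take square root: d = √(1.8281) ≈ 1.3521.

d(x, mu) = √(1.8281) ≈ 1.3521


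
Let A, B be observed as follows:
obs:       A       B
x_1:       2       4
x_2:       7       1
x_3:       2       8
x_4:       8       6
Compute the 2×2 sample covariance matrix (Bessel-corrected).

Step 1 — column means:
  mean(A) = (2 + 7 + 2 + 8) / 4 = 19/4 = 4.75
  mean(B) = (4 + 1 + 8 + 6) / 4 = 19/4 = 4.75

Step 2 — sample covariance S[i,j] = (1/(n-1)) · Σ_k (x_{k,i} - mean_i) · (x_{k,j} - mean_j), with n-1 = 3.
  S[A,A] = ((-2.75)·(-2.75) + (2.25)·(2.25) + (-2.75)·(-2.75) + (3.25)·(3.25)) / 3 = 30.75/3 = 10.25
  S[A,B] = ((-2.75)·(-0.75) + (2.25)·(-3.75) + (-2.75)·(3.25) + (3.25)·(1.25)) / 3 = -11.25/3 = -3.75
  S[B,B] = ((-0.75)·(-0.75) + (-3.75)·(-3.75) + (3.25)·(3.25) + (1.25)·(1.25)) / 3 = 26.75/3 = 8.9167

S is symmetric (S[j,i] = S[i,j]). Assembling:

S = [[10.25, -3.75],
 [-3.75, 8.9167]]


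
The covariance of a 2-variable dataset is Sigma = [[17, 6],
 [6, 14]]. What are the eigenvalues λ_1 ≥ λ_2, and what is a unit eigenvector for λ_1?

Step 1 — characteristic polynomial of 2×2 Sigma:
  det(Sigma - λI) = λ² - trace · λ + det = 0.
  trace = 17 + 14 = 31, det = 17·14 - (6)² = 202.
Step 2 — discriminant:
  Δ = trace² - 4·det = 961 - 808 = 153.
Step 3 — eigenvalues:
  λ = (trace ± √Δ)/2 = (31 ± 12.3693)/2,
  λ_1 = 21.6847,  λ_2 = 9.3153.

Step 4 — unit eigenvector for λ_1: solve (Sigma - λ_1 I)v = 0. First row:
  (17 - 21.6847)·v_x + (6)·v_y = 0, i.e. (-4.6847)·v_x + (6)·v_y = 0,
  so v ∝ (b, λ_1 - a) = (6, 4.6847) = u.
  ||u|| = √((6)² + (4.6847)²) = √(57.946) ≈ 7.6122,
  v_1 = u/||u|| ≈ (0.7882, 0.6154) (||v_1|| = 1).

λ_1 = 21.6847,  λ_2 = 9.3153;  v_1 ≈ (0.7882, 0.6154)


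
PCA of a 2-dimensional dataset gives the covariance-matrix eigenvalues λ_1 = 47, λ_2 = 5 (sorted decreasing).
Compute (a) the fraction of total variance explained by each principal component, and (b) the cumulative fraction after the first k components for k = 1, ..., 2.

Step 1 — total variance = trace(Sigma) = Σ λ_i = 47 + 5 = 52.

Step 2 — fraction explained by component i = λ_i / Σ λ:
  PC1: 47/52 = 0.9038
  PC2: 5/52 = 0.0962

Step 3 — cumulative fraction after k components = (λ_1 + ... + λ_k) / Σ λ:
  k = 1: 47/52 = 0.9038
  k = 2: (47 + 5)/52 = 52/52 = 1

Summary (fraction, with percent):

explained: PC1 0.9038 (90.38%), PC2 0.0962 (9.62%);  cumulative: 0.9038, 1


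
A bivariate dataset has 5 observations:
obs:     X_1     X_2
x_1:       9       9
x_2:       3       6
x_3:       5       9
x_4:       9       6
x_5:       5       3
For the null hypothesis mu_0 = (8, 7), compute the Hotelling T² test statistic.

Step 1 — sample mean vector:
  mean(X_1) = (9 + 3 + 5 + 9 + 5) / 5 = 31/5 = 6.2
  mean(X_2) = (9 + 6 + 9 + 6 + 3) / 5 = 33/5 = 6.6
  x̄ = (6.2, 6.6),  deviation x̄ - mu_0 = (6.2, 6.6) - (8, 7) = (-1.8, -0.4).

Step 2 — sample covariance matrix, S[i,j] = (1/(n-1)) · Σ_k (x_{k,i} - mean_i) · (x_{k,j} - mean_j), divisor n-1 = 4:
  S[X_1,X_1] = ((2.8)·(2.8) + (-3.2)·(-3.2) + (-1.2)·(-1.2) + (2.8)·(2.8) + (-1.2)·(-1.2)) / 4 = 28.8/4 = 7.2
  S[X_1,X_2] = ((2.8)·(2.4) + (-3.2)·(-0.6) + (-1.2)·(2.4) + (2.8)·(-0.6) + (-1.2)·(-3.6)) / 4 = 8.4/4 = 2.1
  S[X_2,X_2] = ((2.4)·(2.4) + (-0.6)·(-0.6) + (2.4)·(2.4) + (-0.6)·(-0.6) + (-3.6)·(-3.6)) / 4 = 25.2/4 = 6.3
  S = [[7.2, 2.1],
 [2.1, 6.3]].

Step 3 — invert S. det(S) = 7.2·6.3 - (2.1)² = 40.95.
  S^{-1} = (1/det) · [[d, -b], [-b, a]] = [[0.1538, -0.0513],
 [-0.0513, 0.1758]].

Step 4 — quadratic form (x̄ - mu_0)^T · S^{-1} · (x̄ - mu_0):
  S^{-1} · (x̄ - mu_0) = (-0.2564, 0.022),
  (x̄ - mu_0)^T · [...] = (-1.8)·(-0.2564) + (-0.4)·(0.022) = 0.4527.

Step 5 — scale by n: T² = 5 · 0.4527 = 2.2637.

T² ≈ 2.2637


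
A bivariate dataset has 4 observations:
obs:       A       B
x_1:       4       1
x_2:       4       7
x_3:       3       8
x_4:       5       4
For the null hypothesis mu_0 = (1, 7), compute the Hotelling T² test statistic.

Step 1 — sample mean vector:
  mean(A) = (4 + 4 + 3 + 5) / 4 = 16/4 = 4
  mean(B) = (1 + 7 + 8 + 4) / 4 = 20/4 = 5
  x̄ = (4, 5),  deviation x̄ - mu_0 = (4, 5) - (1, 7) = (3, -2).

Step 2 — sample covariance matrix, S[i,j] = (1/(n-1)) · Σ_k (x_{k,i} - mean_i) · (x_{k,j} - mean_j), divisor n-1 = 3:
  S[A,A] = ((0)·(0) + (0)·(0) + (-1)·(-1) + (1)·(1)) / 3 = 2/3 = 0.6667
  S[A,B] = ((0)·(-4) + (0)·(2) + (-1)·(3) + (1)·(-1)) / 3 = -4/3 = -1.3333
  S[B,B] = ((-4)·(-4) + (2)·(2) + (3)·(3) + (-1)·(-1)) / 3 = 30/3 = 10
  S = [[0.6667, -1.3333],
 [-1.3333, 10]].

Step 3 — invert S. det(S) = 0.6667·10 - (-1.3333)² = 4.8889.
  S^{-1} = (1/det) · [[d, -b], [-b, a]] = [[2.0455, 0.2727],
 [0.2727, 0.1364]].

Step 4 — quadratic form (x̄ - mu_0)^T · S^{-1} · (x̄ - mu_0):
  S^{-1} · (x̄ - mu_0) = (5.5909, 0.5455),
  (x̄ - mu_0)^T · [...] = (3)·(5.5909) + (-2)·(0.5455) = 15.6818.

Step 5 — scale by n: T² = 4 · 15.6818 = 62.7273.

T² ≈ 62.7273


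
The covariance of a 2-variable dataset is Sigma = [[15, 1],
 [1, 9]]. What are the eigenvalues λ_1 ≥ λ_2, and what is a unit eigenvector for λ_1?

Step 1 — characteristic polynomial of 2×2 Sigma:
  det(Sigma - λI) = λ² - trace · λ + det = 0.
  trace = 15 + 9 = 24, det = 15·9 - (1)² = 134.
Step 2 — discriminant:
  Δ = trace² - 4·det = 576 - 536 = 40.
Step 3 — eigenvalues:
  λ = (trace ± √Δ)/2 = (24 ± 6.3246)/2,
  λ_1 = 15.1623,  λ_2 = 8.8377.

Step 4 — unit eigenvector for λ_1: solve (Sigma - λ_1 I)v = 0. First row:
  (15 - 15.1623)·v_x + (1)·v_y = 0, i.e. (-0.1623)·v_x + (1)·v_y = 0,
  so v ∝ (b, λ_1 - a) = (1, 0.1623) = u.
  ||u|| = √((1)² + (0.1623)²) = √(1.0263) ≈ 1.0131,
  v_1 = u/||u|| ≈ (0.9871, 0.1602) (||v_1|| = 1).

λ_1 = 15.1623,  λ_2 = 8.8377;  v_1 ≈ (0.9871, 0.1602)


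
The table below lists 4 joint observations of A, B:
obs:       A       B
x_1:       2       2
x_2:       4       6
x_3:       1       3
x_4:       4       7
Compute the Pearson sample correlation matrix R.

Step 1 — column means:
  mean(A) = (2 + 4 + 1 + 4) / 4 = 11/4 = 2.75
  mean(B) = (2 + 6 + 3 + 7) / 4 = 18/4 = 4.5

Step 2 — sample variances and covariances s[i,j] = (1/(n-1)) · Σ_k (x_{k,i} - mean_i) · (x_{k,j} - mean_j), with n-1 = 3:
  s[A,A] = ((-0.75)·(-0.75) + (1.25)·(1.25) + (-1.75)·(-1.75) + (1.25)·(1.25)) / 3 = 6.75/3 = 2.25
  s[A,B] = ((-0.75)·(-2.5) + (1.25)·(1.5) + (-1.75)·(-1.5) + (1.25)·(2.5)) / 3 = 9.5/3 = 3.1667
  s[B,B] = ((-2.5)·(-2.5) + (1.5)·(1.5) + (-1.5)·(-1.5) + (2.5)·(2.5)) / 3 = 17/3 = 5.6667
  Sample standard deviations s_i = √(s[i,i]):
  s(A) = √(2.25) = 1.5
  s(B) = √(5.6667) = 2.3805

Step 3 — r_{ij} = s_{ij} / (s_i · s_j):
  r[A,A] = 1 (diagonal).
  r[A,B] = 3.1667 / (1.5 · 2.3805) = 3.1667 / 3.5707 = 0.8868
  r[B,B] = 1 (diagonal).

R is symmetric with unit diagonal. Assembling:

R = [[1, 0.8868],
 [0.8868, 1]]


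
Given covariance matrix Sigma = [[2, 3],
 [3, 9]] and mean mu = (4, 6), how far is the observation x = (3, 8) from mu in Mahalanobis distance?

Step 1 — centre the observation: (x - mu) = (-1, 2).

Step 2 — invert Sigma. det(Sigma) = 2·9 - (3)² = 9.
  Sigma^{-1} = (1/det) · [[d, -b], [-b, a]] = [[1, -0.3333],
 [-0.3333, 0.2222]].

Step 3 — form the quadratic (x - mu)^T · Sigma^{-1} · (x - mu):
  Sigma^{-1} · (x - mu) = (-1.6667, 0.7778).
  (x - mu)^T · [Sigma^{-1} · (x - mu)] = (-1)·(-1.6667) + (2)·(0.7778) = 3.2222.

Step 4 — take square root: d = √(3.2222) ≈ 1.7951.

d(x, mu) = √(3.2222) ≈ 1.7951


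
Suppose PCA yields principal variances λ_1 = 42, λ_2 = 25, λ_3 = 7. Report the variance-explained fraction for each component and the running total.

Step 1 — total variance = trace(Sigma) = Σ λ_i = 42 + 25 + 7 = 74.

Step 2 — fraction explained by component i = λ_i / Σ λ:
  PC1: 42/74 = 0.5676
  PC2: 25/74 = 0.3378
  PC3: 7/74 = 0.0946

Step 3 — cumulative fraction after k components = (λ_1 + ... + λ_k) / Σ λ:
  k = 1: 42/74 = 0.5676
  k = 2: (42 + 25)/74 = 67/74 = 0.9054
  k = 3: (42 + 25 + 7)/74 = 74/74 = 1

Summary (fraction, with percent):

explained: PC1 0.5676 (56.76%), PC2 0.3378 (33.78%), PC3 0.0946 (9.46%);  cumulative: 0.5676, 0.9054, 1
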